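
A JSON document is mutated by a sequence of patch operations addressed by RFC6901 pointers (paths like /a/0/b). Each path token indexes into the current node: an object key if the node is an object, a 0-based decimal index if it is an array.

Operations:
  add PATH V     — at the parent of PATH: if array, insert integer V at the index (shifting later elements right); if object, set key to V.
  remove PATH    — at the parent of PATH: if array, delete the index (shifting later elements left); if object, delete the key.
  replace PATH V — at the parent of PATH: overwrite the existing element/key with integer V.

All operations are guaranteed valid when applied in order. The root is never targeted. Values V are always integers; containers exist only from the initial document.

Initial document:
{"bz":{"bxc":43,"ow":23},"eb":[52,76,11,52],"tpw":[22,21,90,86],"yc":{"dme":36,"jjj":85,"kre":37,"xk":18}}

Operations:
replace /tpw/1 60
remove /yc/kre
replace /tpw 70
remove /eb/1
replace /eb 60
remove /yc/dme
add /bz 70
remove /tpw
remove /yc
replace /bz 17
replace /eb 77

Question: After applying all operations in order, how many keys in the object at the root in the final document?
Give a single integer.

Answer: 2

Derivation:
After op 1 (replace /tpw/1 60): {"bz":{"bxc":43,"ow":23},"eb":[52,76,11,52],"tpw":[22,60,90,86],"yc":{"dme":36,"jjj":85,"kre":37,"xk":18}}
After op 2 (remove /yc/kre): {"bz":{"bxc":43,"ow":23},"eb":[52,76,11,52],"tpw":[22,60,90,86],"yc":{"dme":36,"jjj":85,"xk":18}}
After op 3 (replace /tpw 70): {"bz":{"bxc":43,"ow":23},"eb":[52,76,11,52],"tpw":70,"yc":{"dme":36,"jjj":85,"xk":18}}
After op 4 (remove /eb/1): {"bz":{"bxc":43,"ow":23},"eb":[52,11,52],"tpw":70,"yc":{"dme":36,"jjj":85,"xk":18}}
After op 5 (replace /eb 60): {"bz":{"bxc":43,"ow":23},"eb":60,"tpw":70,"yc":{"dme":36,"jjj":85,"xk":18}}
After op 6 (remove /yc/dme): {"bz":{"bxc":43,"ow":23},"eb":60,"tpw":70,"yc":{"jjj":85,"xk":18}}
After op 7 (add /bz 70): {"bz":70,"eb":60,"tpw":70,"yc":{"jjj":85,"xk":18}}
After op 8 (remove /tpw): {"bz":70,"eb":60,"yc":{"jjj":85,"xk":18}}
After op 9 (remove /yc): {"bz":70,"eb":60}
After op 10 (replace /bz 17): {"bz":17,"eb":60}
After op 11 (replace /eb 77): {"bz":17,"eb":77}
Size at the root: 2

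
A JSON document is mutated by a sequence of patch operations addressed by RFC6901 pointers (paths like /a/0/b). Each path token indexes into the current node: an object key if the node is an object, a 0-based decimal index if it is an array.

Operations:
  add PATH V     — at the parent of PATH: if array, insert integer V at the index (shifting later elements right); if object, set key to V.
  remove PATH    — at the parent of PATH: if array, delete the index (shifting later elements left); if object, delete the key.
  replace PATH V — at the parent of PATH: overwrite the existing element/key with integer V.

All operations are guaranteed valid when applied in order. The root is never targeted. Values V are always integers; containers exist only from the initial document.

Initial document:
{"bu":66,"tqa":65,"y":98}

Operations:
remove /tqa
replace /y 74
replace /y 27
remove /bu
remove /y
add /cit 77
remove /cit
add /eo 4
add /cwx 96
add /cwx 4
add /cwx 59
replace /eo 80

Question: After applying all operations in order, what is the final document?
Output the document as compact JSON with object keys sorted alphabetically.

Answer: {"cwx":59,"eo":80}

Derivation:
After op 1 (remove /tqa): {"bu":66,"y":98}
After op 2 (replace /y 74): {"bu":66,"y":74}
After op 3 (replace /y 27): {"bu":66,"y":27}
After op 4 (remove /bu): {"y":27}
After op 5 (remove /y): {}
After op 6 (add /cit 77): {"cit":77}
After op 7 (remove /cit): {}
After op 8 (add /eo 4): {"eo":4}
After op 9 (add /cwx 96): {"cwx":96,"eo":4}
After op 10 (add /cwx 4): {"cwx":4,"eo":4}
After op 11 (add /cwx 59): {"cwx":59,"eo":4}
After op 12 (replace /eo 80): {"cwx":59,"eo":80}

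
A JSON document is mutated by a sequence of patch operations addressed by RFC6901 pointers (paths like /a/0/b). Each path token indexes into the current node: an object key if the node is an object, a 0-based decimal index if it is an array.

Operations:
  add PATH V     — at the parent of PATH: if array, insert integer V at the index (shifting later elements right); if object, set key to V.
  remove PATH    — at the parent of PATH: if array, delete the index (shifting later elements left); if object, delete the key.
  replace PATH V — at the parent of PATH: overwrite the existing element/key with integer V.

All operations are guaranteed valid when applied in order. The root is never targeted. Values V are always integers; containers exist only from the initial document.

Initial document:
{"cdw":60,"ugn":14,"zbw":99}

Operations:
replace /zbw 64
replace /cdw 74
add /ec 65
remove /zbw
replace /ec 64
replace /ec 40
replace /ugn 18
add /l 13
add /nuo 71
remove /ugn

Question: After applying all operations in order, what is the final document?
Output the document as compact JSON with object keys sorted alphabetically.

After op 1 (replace /zbw 64): {"cdw":60,"ugn":14,"zbw":64}
After op 2 (replace /cdw 74): {"cdw":74,"ugn":14,"zbw":64}
After op 3 (add /ec 65): {"cdw":74,"ec":65,"ugn":14,"zbw":64}
After op 4 (remove /zbw): {"cdw":74,"ec":65,"ugn":14}
After op 5 (replace /ec 64): {"cdw":74,"ec":64,"ugn":14}
After op 6 (replace /ec 40): {"cdw":74,"ec":40,"ugn":14}
After op 7 (replace /ugn 18): {"cdw":74,"ec":40,"ugn":18}
After op 8 (add /l 13): {"cdw":74,"ec":40,"l":13,"ugn":18}
After op 9 (add /nuo 71): {"cdw":74,"ec":40,"l":13,"nuo":71,"ugn":18}
After op 10 (remove /ugn): {"cdw":74,"ec":40,"l":13,"nuo":71}

Answer: {"cdw":74,"ec":40,"l":13,"nuo":71}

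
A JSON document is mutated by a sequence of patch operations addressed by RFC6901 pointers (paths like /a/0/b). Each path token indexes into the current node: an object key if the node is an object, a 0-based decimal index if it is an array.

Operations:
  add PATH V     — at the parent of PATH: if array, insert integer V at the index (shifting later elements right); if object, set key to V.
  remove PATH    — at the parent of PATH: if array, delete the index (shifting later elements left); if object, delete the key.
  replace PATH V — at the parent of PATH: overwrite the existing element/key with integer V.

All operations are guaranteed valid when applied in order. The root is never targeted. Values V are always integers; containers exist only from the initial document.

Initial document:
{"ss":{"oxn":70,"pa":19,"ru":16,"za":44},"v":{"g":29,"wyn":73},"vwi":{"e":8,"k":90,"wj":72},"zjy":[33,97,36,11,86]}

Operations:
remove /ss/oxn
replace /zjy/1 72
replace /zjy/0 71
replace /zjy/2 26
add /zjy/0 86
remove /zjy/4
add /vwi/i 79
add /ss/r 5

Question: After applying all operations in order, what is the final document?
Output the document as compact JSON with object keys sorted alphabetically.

After op 1 (remove /ss/oxn): {"ss":{"pa":19,"ru":16,"za":44},"v":{"g":29,"wyn":73},"vwi":{"e":8,"k":90,"wj":72},"zjy":[33,97,36,11,86]}
After op 2 (replace /zjy/1 72): {"ss":{"pa":19,"ru":16,"za":44},"v":{"g":29,"wyn":73},"vwi":{"e":8,"k":90,"wj":72},"zjy":[33,72,36,11,86]}
After op 3 (replace /zjy/0 71): {"ss":{"pa":19,"ru":16,"za":44},"v":{"g":29,"wyn":73},"vwi":{"e":8,"k":90,"wj":72},"zjy":[71,72,36,11,86]}
After op 4 (replace /zjy/2 26): {"ss":{"pa":19,"ru":16,"za":44},"v":{"g":29,"wyn":73},"vwi":{"e":8,"k":90,"wj":72},"zjy":[71,72,26,11,86]}
After op 5 (add /zjy/0 86): {"ss":{"pa":19,"ru":16,"za":44},"v":{"g":29,"wyn":73},"vwi":{"e":8,"k":90,"wj":72},"zjy":[86,71,72,26,11,86]}
After op 6 (remove /zjy/4): {"ss":{"pa":19,"ru":16,"za":44},"v":{"g":29,"wyn":73},"vwi":{"e":8,"k":90,"wj":72},"zjy":[86,71,72,26,86]}
After op 7 (add /vwi/i 79): {"ss":{"pa":19,"ru":16,"za":44},"v":{"g":29,"wyn":73},"vwi":{"e":8,"i":79,"k":90,"wj":72},"zjy":[86,71,72,26,86]}
After op 8 (add /ss/r 5): {"ss":{"pa":19,"r":5,"ru":16,"za":44},"v":{"g":29,"wyn":73},"vwi":{"e":8,"i":79,"k":90,"wj":72},"zjy":[86,71,72,26,86]}

Answer: {"ss":{"pa":19,"r":5,"ru":16,"za":44},"v":{"g":29,"wyn":73},"vwi":{"e":8,"i":79,"k":90,"wj":72},"zjy":[86,71,72,26,86]}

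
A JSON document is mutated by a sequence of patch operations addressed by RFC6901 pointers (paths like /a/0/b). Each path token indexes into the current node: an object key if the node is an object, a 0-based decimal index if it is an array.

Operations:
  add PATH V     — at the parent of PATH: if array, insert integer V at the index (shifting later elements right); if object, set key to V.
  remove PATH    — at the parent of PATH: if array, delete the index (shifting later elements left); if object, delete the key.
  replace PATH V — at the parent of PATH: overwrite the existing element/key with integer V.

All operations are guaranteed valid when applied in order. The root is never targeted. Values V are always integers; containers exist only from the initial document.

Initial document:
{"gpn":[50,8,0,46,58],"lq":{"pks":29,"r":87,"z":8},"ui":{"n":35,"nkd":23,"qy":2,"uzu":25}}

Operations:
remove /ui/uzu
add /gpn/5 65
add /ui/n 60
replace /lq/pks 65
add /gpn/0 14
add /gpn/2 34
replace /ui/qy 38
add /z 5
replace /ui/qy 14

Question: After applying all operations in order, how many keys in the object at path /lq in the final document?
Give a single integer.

After op 1 (remove /ui/uzu): {"gpn":[50,8,0,46,58],"lq":{"pks":29,"r":87,"z":8},"ui":{"n":35,"nkd":23,"qy":2}}
After op 2 (add /gpn/5 65): {"gpn":[50,8,0,46,58,65],"lq":{"pks":29,"r":87,"z":8},"ui":{"n":35,"nkd":23,"qy":2}}
After op 3 (add /ui/n 60): {"gpn":[50,8,0,46,58,65],"lq":{"pks":29,"r":87,"z":8},"ui":{"n":60,"nkd":23,"qy":2}}
After op 4 (replace /lq/pks 65): {"gpn":[50,8,0,46,58,65],"lq":{"pks":65,"r":87,"z":8},"ui":{"n":60,"nkd":23,"qy":2}}
After op 5 (add /gpn/0 14): {"gpn":[14,50,8,0,46,58,65],"lq":{"pks":65,"r":87,"z":8},"ui":{"n":60,"nkd":23,"qy":2}}
After op 6 (add /gpn/2 34): {"gpn":[14,50,34,8,0,46,58,65],"lq":{"pks":65,"r":87,"z":8},"ui":{"n":60,"nkd":23,"qy":2}}
After op 7 (replace /ui/qy 38): {"gpn":[14,50,34,8,0,46,58,65],"lq":{"pks":65,"r":87,"z":8},"ui":{"n":60,"nkd":23,"qy":38}}
After op 8 (add /z 5): {"gpn":[14,50,34,8,0,46,58,65],"lq":{"pks":65,"r":87,"z":8},"ui":{"n":60,"nkd":23,"qy":38},"z":5}
After op 9 (replace /ui/qy 14): {"gpn":[14,50,34,8,0,46,58,65],"lq":{"pks":65,"r":87,"z":8},"ui":{"n":60,"nkd":23,"qy":14},"z":5}
Size at path /lq: 3

Answer: 3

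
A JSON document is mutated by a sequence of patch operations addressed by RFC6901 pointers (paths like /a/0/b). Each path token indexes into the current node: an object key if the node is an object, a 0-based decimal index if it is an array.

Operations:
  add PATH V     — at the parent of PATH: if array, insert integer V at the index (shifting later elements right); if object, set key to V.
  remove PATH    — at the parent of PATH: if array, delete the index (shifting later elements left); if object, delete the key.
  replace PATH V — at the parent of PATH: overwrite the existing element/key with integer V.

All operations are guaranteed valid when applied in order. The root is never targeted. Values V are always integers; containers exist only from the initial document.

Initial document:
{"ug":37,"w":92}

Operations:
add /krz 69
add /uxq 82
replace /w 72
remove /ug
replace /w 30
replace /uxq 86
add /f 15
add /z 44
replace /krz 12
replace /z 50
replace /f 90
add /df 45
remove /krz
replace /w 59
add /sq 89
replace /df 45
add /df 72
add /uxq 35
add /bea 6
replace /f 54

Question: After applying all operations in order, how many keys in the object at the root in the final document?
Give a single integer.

After op 1 (add /krz 69): {"krz":69,"ug":37,"w":92}
After op 2 (add /uxq 82): {"krz":69,"ug":37,"uxq":82,"w":92}
After op 3 (replace /w 72): {"krz":69,"ug":37,"uxq":82,"w":72}
After op 4 (remove /ug): {"krz":69,"uxq":82,"w":72}
After op 5 (replace /w 30): {"krz":69,"uxq":82,"w":30}
After op 6 (replace /uxq 86): {"krz":69,"uxq":86,"w":30}
After op 7 (add /f 15): {"f":15,"krz":69,"uxq":86,"w":30}
After op 8 (add /z 44): {"f":15,"krz":69,"uxq":86,"w":30,"z":44}
After op 9 (replace /krz 12): {"f":15,"krz":12,"uxq":86,"w":30,"z":44}
After op 10 (replace /z 50): {"f":15,"krz":12,"uxq":86,"w":30,"z":50}
After op 11 (replace /f 90): {"f":90,"krz":12,"uxq":86,"w":30,"z":50}
After op 12 (add /df 45): {"df":45,"f":90,"krz":12,"uxq":86,"w":30,"z":50}
After op 13 (remove /krz): {"df":45,"f":90,"uxq":86,"w":30,"z":50}
After op 14 (replace /w 59): {"df":45,"f":90,"uxq":86,"w":59,"z":50}
After op 15 (add /sq 89): {"df":45,"f":90,"sq":89,"uxq":86,"w":59,"z":50}
After op 16 (replace /df 45): {"df":45,"f":90,"sq":89,"uxq":86,"w":59,"z":50}
After op 17 (add /df 72): {"df":72,"f":90,"sq":89,"uxq":86,"w":59,"z":50}
After op 18 (add /uxq 35): {"df":72,"f":90,"sq":89,"uxq":35,"w":59,"z":50}
After op 19 (add /bea 6): {"bea":6,"df":72,"f":90,"sq":89,"uxq":35,"w":59,"z":50}
After op 20 (replace /f 54): {"bea":6,"df":72,"f":54,"sq":89,"uxq":35,"w":59,"z":50}
Size at the root: 7

Answer: 7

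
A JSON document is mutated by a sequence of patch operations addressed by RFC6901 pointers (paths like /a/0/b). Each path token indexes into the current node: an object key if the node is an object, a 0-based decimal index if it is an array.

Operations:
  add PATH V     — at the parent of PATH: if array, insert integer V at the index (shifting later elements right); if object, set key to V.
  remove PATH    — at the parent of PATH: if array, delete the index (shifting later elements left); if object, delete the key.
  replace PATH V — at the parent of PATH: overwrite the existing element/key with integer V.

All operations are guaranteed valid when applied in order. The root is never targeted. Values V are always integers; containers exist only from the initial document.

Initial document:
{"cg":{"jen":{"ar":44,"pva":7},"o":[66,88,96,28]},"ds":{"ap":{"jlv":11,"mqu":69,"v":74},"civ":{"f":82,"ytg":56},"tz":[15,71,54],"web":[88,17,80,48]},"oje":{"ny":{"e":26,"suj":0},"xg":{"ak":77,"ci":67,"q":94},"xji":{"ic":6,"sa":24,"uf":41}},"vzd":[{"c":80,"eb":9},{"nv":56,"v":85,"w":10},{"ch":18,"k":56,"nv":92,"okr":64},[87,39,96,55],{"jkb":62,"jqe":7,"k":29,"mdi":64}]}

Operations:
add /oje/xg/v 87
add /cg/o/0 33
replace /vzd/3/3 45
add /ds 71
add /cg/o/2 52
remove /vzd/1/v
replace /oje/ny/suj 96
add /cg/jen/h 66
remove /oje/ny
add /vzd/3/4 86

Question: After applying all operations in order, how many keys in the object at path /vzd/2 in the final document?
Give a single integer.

Answer: 4

Derivation:
After op 1 (add /oje/xg/v 87): {"cg":{"jen":{"ar":44,"pva":7},"o":[66,88,96,28]},"ds":{"ap":{"jlv":11,"mqu":69,"v":74},"civ":{"f":82,"ytg":56},"tz":[15,71,54],"web":[88,17,80,48]},"oje":{"ny":{"e":26,"suj":0},"xg":{"ak":77,"ci":67,"q":94,"v":87},"xji":{"ic":6,"sa":24,"uf":41}},"vzd":[{"c":80,"eb":9},{"nv":56,"v":85,"w":10},{"ch":18,"k":56,"nv":92,"okr":64},[87,39,96,55],{"jkb":62,"jqe":7,"k":29,"mdi":64}]}
After op 2 (add /cg/o/0 33): {"cg":{"jen":{"ar":44,"pva":7},"o":[33,66,88,96,28]},"ds":{"ap":{"jlv":11,"mqu":69,"v":74},"civ":{"f":82,"ytg":56},"tz":[15,71,54],"web":[88,17,80,48]},"oje":{"ny":{"e":26,"suj":0},"xg":{"ak":77,"ci":67,"q":94,"v":87},"xji":{"ic":6,"sa":24,"uf":41}},"vzd":[{"c":80,"eb":9},{"nv":56,"v":85,"w":10},{"ch":18,"k":56,"nv":92,"okr":64},[87,39,96,55],{"jkb":62,"jqe":7,"k":29,"mdi":64}]}
After op 3 (replace /vzd/3/3 45): {"cg":{"jen":{"ar":44,"pva":7},"o":[33,66,88,96,28]},"ds":{"ap":{"jlv":11,"mqu":69,"v":74},"civ":{"f":82,"ytg":56},"tz":[15,71,54],"web":[88,17,80,48]},"oje":{"ny":{"e":26,"suj":0},"xg":{"ak":77,"ci":67,"q":94,"v":87},"xji":{"ic":6,"sa":24,"uf":41}},"vzd":[{"c":80,"eb":9},{"nv":56,"v":85,"w":10},{"ch":18,"k":56,"nv":92,"okr":64},[87,39,96,45],{"jkb":62,"jqe":7,"k":29,"mdi":64}]}
After op 4 (add /ds 71): {"cg":{"jen":{"ar":44,"pva":7},"o":[33,66,88,96,28]},"ds":71,"oje":{"ny":{"e":26,"suj":0},"xg":{"ak":77,"ci":67,"q":94,"v":87},"xji":{"ic":6,"sa":24,"uf":41}},"vzd":[{"c":80,"eb":9},{"nv":56,"v":85,"w":10},{"ch":18,"k":56,"nv":92,"okr":64},[87,39,96,45],{"jkb":62,"jqe":7,"k":29,"mdi":64}]}
After op 5 (add /cg/o/2 52): {"cg":{"jen":{"ar":44,"pva":7},"o":[33,66,52,88,96,28]},"ds":71,"oje":{"ny":{"e":26,"suj":0},"xg":{"ak":77,"ci":67,"q":94,"v":87},"xji":{"ic":6,"sa":24,"uf":41}},"vzd":[{"c":80,"eb":9},{"nv":56,"v":85,"w":10},{"ch":18,"k":56,"nv":92,"okr":64},[87,39,96,45],{"jkb":62,"jqe":7,"k":29,"mdi":64}]}
After op 6 (remove /vzd/1/v): {"cg":{"jen":{"ar":44,"pva":7},"o":[33,66,52,88,96,28]},"ds":71,"oje":{"ny":{"e":26,"suj":0},"xg":{"ak":77,"ci":67,"q":94,"v":87},"xji":{"ic":6,"sa":24,"uf":41}},"vzd":[{"c":80,"eb":9},{"nv":56,"w":10},{"ch":18,"k":56,"nv":92,"okr":64},[87,39,96,45],{"jkb":62,"jqe":7,"k":29,"mdi":64}]}
After op 7 (replace /oje/ny/suj 96): {"cg":{"jen":{"ar":44,"pva":7},"o":[33,66,52,88,96,28]},"ds":71,"oje":{"ny":{"e":26,"suj":96},"xg":{"ak":77,"ci":67,"q":94,"v":87},"xji":{"ic":6,"sa":24,"uf":41}},"vzd":[{"c":80,"eb":9},{"nv":56,"w":10},{"ch":18,"k":56,"nv":92,"okr":64},[87,39,96,45],{"jkb":62,"jqe":7,"k":29,"mdi":64}]}
After op 8 (add /cg/jen/h 66): {"cg":{"jen":{"ar":44,"h":66,"pva":7},"o":[33,66,52,88,96,28]},"ds":71,"oje":{"ny":{"e":26,"suj":96},"xg":{"ak":77,"ci":67,"q":94,"v":87},"xji":{"ic":6,"sa":24,"uf":41}},"vzd":[{"c":80,"eb":9},{"nv":56,"w":10},{"ch":18,"k":56,"nv":92,"okr":64},[87,39,96,45],{"jkb":62,"jqe":7,"k":29,"mdi":64}]}
After op 9 (remove /oje/ny): {"cg":{"jen":{"ar":44,"h":66,"pva":7},"o":[33,66,52,88,96,28]},"ds":71,"oje":{"xg":{"ak":77,"ci":67,"q":94,"v":87},"xji":{"ic":6,"sa":24,"uf":41}},"vzd":[{"c":80,"eb":9},{"nv":56,"w":10},{"ch":18,"k":56,"nv":92,"okr":64},[87,39,96,45],{"jkb":62,"jqe":7,"k":29,"mdi":64}]}
After op 10 (add /vzd/3/4 86): {"cg":{"jen":{"ar":44,"h":66,"pva":7},"o":[33,66,52,88,96,28]},"ds":71,"oje":{"xg":{"ak":77,"ci":67,"q":94,"v":87},"xji":{"ic":6,"sa":24,"uf":41}},"vzd":[{"c":80,"eb":9},{"nv":56,"w":10},{"ch":18,"k":56,"nv":92,"okr":64},[87,39,96,45,86],{"jkb":62,"jqe":7,"k":29,"mdi":64}]}
Size at path /vzd/2: 4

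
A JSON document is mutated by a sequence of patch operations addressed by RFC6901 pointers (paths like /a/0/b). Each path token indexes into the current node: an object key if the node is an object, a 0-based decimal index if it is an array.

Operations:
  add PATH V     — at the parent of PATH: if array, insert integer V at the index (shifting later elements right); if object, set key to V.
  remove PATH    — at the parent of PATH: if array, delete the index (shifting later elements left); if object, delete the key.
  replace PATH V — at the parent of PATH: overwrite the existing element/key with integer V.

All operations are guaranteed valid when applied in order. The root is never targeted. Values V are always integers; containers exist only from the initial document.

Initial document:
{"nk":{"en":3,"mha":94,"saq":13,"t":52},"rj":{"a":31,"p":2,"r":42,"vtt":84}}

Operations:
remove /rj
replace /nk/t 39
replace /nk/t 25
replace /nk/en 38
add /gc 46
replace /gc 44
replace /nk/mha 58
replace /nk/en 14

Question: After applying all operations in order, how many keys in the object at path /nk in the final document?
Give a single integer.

Answer: 4

Derivation:
After op 1 (remove /rj): {"nk":{"en":3,"mha":94,"saq":13,"t":52}}
After op 2 (replace /nk/t 39): {"nk":{"en":3,"mha":94,"saq":13,"t":39}}
After op 3 (replace /nk/t 25): {"nk":{"en":3,"mha":94,"saq":13,"t":25}}
After op 4 (replace /nk/en 38): {"nk":{"en":38,"mha":94,"saq":13,"t":25}}
After op 5 (add /gc 46): {"gc":46,"nk":{"en":38,"mha":94,"saq":13,"t":25}}
After op 6 (replace /gc 44): {"gc":44,"nk":{"en":38,"mha":94,"saq":13,"t":25}}
After op 7 (replace /nk/mha 58): {"gc":44,"nk":{"en":38,"mha":58,"saq":13,"t":25}}
After op 8 (replace /nk/en 14): {"gc":44,"nk":{"en":14,"mha":58,"saq":13,"t":25}}
Size at path /nk: 4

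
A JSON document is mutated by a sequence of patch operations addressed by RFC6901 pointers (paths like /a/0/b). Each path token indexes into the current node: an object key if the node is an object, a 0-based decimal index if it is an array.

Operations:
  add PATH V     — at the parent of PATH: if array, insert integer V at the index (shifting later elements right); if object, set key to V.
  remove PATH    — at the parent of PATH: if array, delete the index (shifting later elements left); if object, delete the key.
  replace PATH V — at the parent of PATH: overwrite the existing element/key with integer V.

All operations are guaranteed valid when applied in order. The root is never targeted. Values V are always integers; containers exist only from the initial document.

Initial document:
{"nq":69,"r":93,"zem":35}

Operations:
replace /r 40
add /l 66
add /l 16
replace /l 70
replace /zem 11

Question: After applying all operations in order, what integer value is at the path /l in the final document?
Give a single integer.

Answer: 70

Derivation:
After op 1 (replace /r 40): {"nq":69,"r":40,"zem":35}
After op 2 (add /l 66): {"l":66,"nq":69,"r":40,"zem":35}
After op 3 (add /l 16): {"l":16,"nq":69,"r":40,"zem":35}
After op 4 (replace /l 70): {"l":70,"nq":69,"r":40,"zem":35}
After op 5 (replace /zem 11): {"l":70,"nq":69,"r":40,"zem":11}
Value at /l: 70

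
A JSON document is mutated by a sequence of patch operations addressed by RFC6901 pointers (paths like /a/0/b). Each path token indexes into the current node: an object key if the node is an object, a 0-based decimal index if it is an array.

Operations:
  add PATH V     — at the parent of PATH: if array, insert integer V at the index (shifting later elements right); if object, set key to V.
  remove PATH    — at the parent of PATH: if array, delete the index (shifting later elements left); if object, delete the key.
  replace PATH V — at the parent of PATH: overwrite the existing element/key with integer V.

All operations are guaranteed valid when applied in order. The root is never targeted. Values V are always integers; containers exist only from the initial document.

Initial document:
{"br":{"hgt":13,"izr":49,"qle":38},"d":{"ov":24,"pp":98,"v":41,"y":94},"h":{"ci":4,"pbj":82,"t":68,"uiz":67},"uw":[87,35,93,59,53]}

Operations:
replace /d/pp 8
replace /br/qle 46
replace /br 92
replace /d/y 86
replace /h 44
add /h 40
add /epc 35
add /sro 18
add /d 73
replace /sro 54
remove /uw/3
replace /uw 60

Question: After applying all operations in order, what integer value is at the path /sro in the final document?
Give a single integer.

After op 1 (replace /d/pp 8): {"br":{"hgt":13,"izr":49,"qle":38},"d":{"ov":24,"pp":8,"v":41,"y":94},"h":{"ci":4,"pbj":82,"t":68,"uiz":67},"uw":[87,35,93,59,53]}
After op 2 (replace /br/qle 46): {"br":{"hgt":13,"izr":49,"qle":46},"d":{"ov":24,"pp":8,"v":41,"y":94},"h":{"ci":4,"pbj":82,"t":68,"uiz":67},"uw":[87,35,93,59,53]}
After op 3 (replace /br 92): {"br":92,"d":{"ov":24,"pp":8,"v":41,"y":94},"h":{"ci":4,"pbj":82,"t":68,"uiz":67},"uw":[87,35,93,59,53]}
After op 4 (replace /d/y 86): {"br":92,"d":{"ov":24,"pp":8,"v":41,"y":86},"h":{"ci":4,"pbj":82,"t":68,"uiz":67},"uw":[87,35,93,59,53]}
After op 5 (replace /h 44): {"br":92,"d":{"ov":24,"pp":8,"v":41,"y":86},"h":44,"uw":[87,35,93,59,53]}
After op 6 (add /h 40): {"br":92,"d":{"ov":24,"pp":8,"v":41,"y":86},"h":40,"uw":[87,35,93,59,53]}
After op 7 (add /epc 35): {"br":92,"d":{"ov":24,"pp":8,"v":41,"y":86},"epc":35,"h":40,"uw":[87,35,93,59,53]}
After op 8 (add /sro 18): {"br":92,"d":{"ov":24,"pp":8,"v":41,"y":86},"epc":35,"h":40,"sro":18,"uw":[87,35,93,59,53]}
After op 9 (add /d 73): {"br":92,"d":73,"epc":35,"h":40,"sro":18,"uw":[87,35,93,59,53]}
After op 10 (replace /sro 54): {"br":92,"d":73,"epc":35,"h":40,"sro":54,"uw":[87,35,93,59,53]}
After op 11 (remove /uw/3): {"br":92,"d":73,"epc":35,"h":40,"sro":54,"uw":[87,35,93,53]}
After op 12 (replace /uw 60): {"br":92,"d":73,"epc":35,"h":40,"sro":54,"uw":60}
Value at /sro: 54

Answer: 54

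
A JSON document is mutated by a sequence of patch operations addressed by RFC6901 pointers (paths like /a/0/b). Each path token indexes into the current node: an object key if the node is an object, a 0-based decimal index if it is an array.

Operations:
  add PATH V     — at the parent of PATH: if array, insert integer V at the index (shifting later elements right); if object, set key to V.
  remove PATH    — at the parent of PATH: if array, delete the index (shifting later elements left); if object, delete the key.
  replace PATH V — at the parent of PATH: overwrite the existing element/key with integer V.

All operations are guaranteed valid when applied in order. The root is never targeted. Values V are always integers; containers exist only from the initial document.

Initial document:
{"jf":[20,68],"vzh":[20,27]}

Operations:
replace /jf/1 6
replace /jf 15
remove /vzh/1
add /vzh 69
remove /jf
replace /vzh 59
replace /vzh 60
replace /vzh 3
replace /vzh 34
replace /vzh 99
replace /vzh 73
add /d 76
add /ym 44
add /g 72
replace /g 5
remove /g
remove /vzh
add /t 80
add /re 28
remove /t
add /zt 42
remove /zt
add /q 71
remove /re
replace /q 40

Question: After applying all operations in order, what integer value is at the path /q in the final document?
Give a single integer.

Answer: 40

Derivation:
After op 1 (replace /jf/1 6): {"jf":[20,6],"vzh":[20,27]}
After op 2 (replace /jf 15): {"jf":15,"vzh":[20,27]}
After op 3 (remove /vzh/1): {"jf":15,"vzh":[20]}
After op 4 (add /vzh 69): {"jf":15,"vzh":69}
After op 5 (remove /jf): {"vzh":69}
After op 6 (replace /vzh 59): {"vzh":59}
After op 7 (replace /vzh 60): {"vzh":60}
After op 8 (replace /vzh 3): {"vzh":3}
After op 9 (replace /vzh 34): {"vzh":34}
After op 10 (replace /vzh 99): {"vzh":99}
After op 11 (replace /vzh 73): {"vzh":73}
After op 12 (add /d 76): {"d":76,"vzh":73}
After op 13 (add /ym 44): {"d":76,"vzh":73,"ym":44}
After op 14 (add /g 72): {"d":76,"g":72,"vzh":73,"ym":44}
After op 15 (replace /g 5): {"d":76,"g":5,"vzh":73,"ym":44}
After op 16 (remove /g): {"d":76,"vzh":73,"ym":44}
After op 17 (remove /vzh): {"d":76,"ym":44}
After op 18 (add /t 80): {"d":76,"t":80,"ym":44}
After op 19 (add /re 28): {"d":76,"re":28,"t":80,"ym":44}
After op 20 (remove /t): {"d":76,"re":28,"ym":44}
After op 21 (add /zt 42): {"d":76,"re":28,"ym":44,"zt":42}
After op 22 (remove /zt): {"d":76,"re":28,"ym":44}
After op 23 (add /q 71): {"d":76,"q":71,"re":28,"ym":44}
After op 24 (remove /re): {"d":76,"q":71,"ym":44}
After op 25 (replace /q 40): {"d":76,"q":40,"ym":44}
Value at /q: 40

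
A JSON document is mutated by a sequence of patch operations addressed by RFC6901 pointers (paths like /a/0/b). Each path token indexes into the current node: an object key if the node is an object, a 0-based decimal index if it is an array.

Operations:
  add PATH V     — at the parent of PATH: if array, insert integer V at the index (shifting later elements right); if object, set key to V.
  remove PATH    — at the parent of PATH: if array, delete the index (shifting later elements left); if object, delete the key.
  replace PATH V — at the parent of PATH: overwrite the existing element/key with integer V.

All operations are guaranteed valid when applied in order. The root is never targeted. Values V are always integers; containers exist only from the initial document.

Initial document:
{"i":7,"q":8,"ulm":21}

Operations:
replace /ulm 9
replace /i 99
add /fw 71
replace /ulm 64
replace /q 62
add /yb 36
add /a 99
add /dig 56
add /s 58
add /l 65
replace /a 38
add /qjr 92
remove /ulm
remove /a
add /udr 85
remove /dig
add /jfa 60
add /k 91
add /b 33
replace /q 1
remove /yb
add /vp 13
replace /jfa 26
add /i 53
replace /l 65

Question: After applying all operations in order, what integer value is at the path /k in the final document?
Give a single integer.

After op 1 (replace /ulm 9): {"i":7,"q":8,"ulm":9}
After op 2 (replace /i 99): {"i":99,"q":8,"ulm":9}
After op 3 (add /fw 71): {"fw":71,"i":99,"q":8,"ulm":9}
After op 4 (replace /ulm 64): {"fw":71,"i":99,"q":8,"ulm":64}
After op 5 (replace /q 62): {"fw":71,"i":99,"q":62,"ulm":64}
After op 6 (add /yb 36): {"fw":71,"i":99,"q":62,"ulm":64,"yb":36}
After op 7 (add /a 99): {"a":99,"fw":71,"i":99,"q":62,"ulm":64,"yb":36}
After op 8 (add /dig 56): {"a":99,"dig":56,"fw":71,"i":99,"q":62,"ulm":64,"yb":36}
After op 9 (add /s 58): {"a":99,"dig":56,"fw":71,"i":99,"q":62,"s":58,"ulm":64,"yb":36}
After op 10 (add /l 65): {"a":99,"dig":56,"fw":71,"i":99,"l":65,"q":62,"s":58,"ulm":64,"yb":36}
After op 11 (replace /a 38): {"a":38,"dig":56,"fw":71,"i":99,"l":65,"q":62,"s":58,"ulm":64,"yb":36}
After op 12 (add /qjr 92): {"a":38,"dig":56,"fw":71,"i":99,"l":65,"q":62,"qjr":92,"s":58,"ulm":64,"yb":36}
After op 13 (remove /ulm): {"a":38,"dig":56,"fw":71,"i":99,"l":65,"q":62,"qjr":92,"s":58,"yb":36}
After op 14 (remove /a): {"dig":56,"fw":71,"i":99,"l":65,"q":62,"qjr":92,"s":58,"yb":36}
After op 15 (add /udr 85): {"dig":56,"fw":71,"i":99,"l":65,"q":62,"qjr":92,"s":58,"udr":85,"yb":36}
After op 16 (remove /dig): {"fw":71,"i":99,"l":65,"q":62,"qjr":92,"s":58,"udr":85,"yb":36}
After op 17 (add /jfa 60): {"fw":71,"i":99,"jfa":60,"l":65,"q":62,"qjr":92,"s":58,"udr":85,"yb":36}
After op 18 (add /k 91): {"fw":71,"i":99,"jfa":60,"k":91,"l":65,"q":62,"qjr":92,"s":58,"udr":85,"yb":36}
After op 19 (add /b 33): {"b":33,"fw":71,"i":99,"jfa":60,"k":91,"l":65,"q":62,"qjr":92,"s":58,"udr":85,"yb":36}
After op 20 (replace /q 1): {"b":33,"fw":71,"i":99,"jfa":60,"k":91,"l":65,"q":1,"qjr":92,"s":58,"udr":85,"yb":36}
After op 21 (remove /yb): {"b":33,"fw":71,"i":99,"jfa":60,"k":91,"l":65,"q":1,"qjr":92,"s":58,"udr":85}
After op 22 (add /vp 13): {"b":33,"fw":71,"i":99,"jfa":60,"k":91,"l":65,"q":1,"qjr":92,"s":58,"udr":85,"vp":13}
After op 23 (replace /jfa 26): {"b":33,"fw":71,"i":99,"jfa":26,"k":91,"l":65,"q":1,"qjr":92,"s":58,"udr":85,"vp":13}
After op 24 (add /i 53): {"b":33,"fw":71,"i":53,"jfa":26,"k":91,"l":65,"q":1,"qjr":92,"s":58,"udr":85,"vp":13}
After op 25 (replace /l 65): {"b":33,"fw":71,"i":53,"jfa":26,"k":91,"l":65,"q":1,"qjr":92,"s":58,"udr":85,"vp":13}
Value at /k: 91

Answer: 91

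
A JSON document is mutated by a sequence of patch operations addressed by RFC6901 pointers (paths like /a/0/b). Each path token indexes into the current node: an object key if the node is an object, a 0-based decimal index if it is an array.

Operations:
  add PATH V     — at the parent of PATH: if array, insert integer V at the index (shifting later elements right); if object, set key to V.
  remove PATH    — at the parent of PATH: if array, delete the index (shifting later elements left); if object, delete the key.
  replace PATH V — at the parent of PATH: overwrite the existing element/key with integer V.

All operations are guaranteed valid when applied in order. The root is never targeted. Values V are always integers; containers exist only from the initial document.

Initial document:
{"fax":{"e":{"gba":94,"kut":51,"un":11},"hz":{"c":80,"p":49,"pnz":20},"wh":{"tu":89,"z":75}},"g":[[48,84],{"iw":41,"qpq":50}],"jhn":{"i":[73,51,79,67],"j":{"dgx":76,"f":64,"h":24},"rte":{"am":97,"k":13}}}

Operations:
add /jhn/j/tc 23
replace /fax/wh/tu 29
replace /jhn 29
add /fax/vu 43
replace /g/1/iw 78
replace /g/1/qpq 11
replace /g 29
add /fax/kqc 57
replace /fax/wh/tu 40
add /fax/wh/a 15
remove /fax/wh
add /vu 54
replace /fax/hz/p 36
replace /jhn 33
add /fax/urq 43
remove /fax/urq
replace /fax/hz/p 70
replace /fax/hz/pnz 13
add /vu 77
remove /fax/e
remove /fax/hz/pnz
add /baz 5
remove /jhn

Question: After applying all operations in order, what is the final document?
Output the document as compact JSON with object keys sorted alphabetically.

After op 1 (add /jhn/j/tc 23): {"fax":{"e":{"gba":94,"kut":51,"un":11},"hz":{"c":80,"p":49,"pnz":20},"wh":{"tu":89,"z":75}},"g":[[48,84],{"iw":41,"qpq":50}],"jhn":{"i":[73,51,79,67],"j":{"dgx":76,"f":64,"h":24,"tc":23},"rte":{"am":97,"k":13}}}
After op 2 (replace /fax/wh/tu 29): {"fax":{"e":{"gba":94,"kut":51,"un":11},"hz":{"c":80,"p":49,"pnz":20},"wh":{"tu":29,"z":75}},"g":[[48,84],{"iw":41,"qpq":50}],"jhn":{"i":[73,51,79,67],"j":{"dgx":76,"f":64,"h":24,"tc":23},"rte":{"am":97,"k":13}}}
After op 3 (replace /jhn 29): {"fax":{"e":{"gba":94,"kut":51,"un":11},"hz":{"c":80,"p":49,"pnz":20},"wh":{"tu":29,"z":75}},"g":[[48,84],{"iw":41,"qpq":50}],"jhn":29}
After op 4 (add /fax/vu 43): {"fax":{"e":{"gba":94,"kut":51,"un":11},"hz":{"c":80,"p":49,"pnz":20},"vu":43,"wh":{"tu":29,"z":75}},"g":[[48,84],{"iw":41,"qpq":50}],"jhn":29}
After op 5 (replace /g/1/iw 78): {"fax":{"e":{"gba":94,"kut":51,"un":11},"hz":{"c":80,"p":49,"pnz":20},"vu":43,"wh":{"tu":29,"z":75}},"g":[[48,84],{"iw":78,"qpq":50}],"jhn":29}
After op 6 (replace /g/1/qpq 11): {"fax":{"e":{"gba":94,"kut":51,"un":11},"hz":{"c":80,"p":49,"pnz":20},"vu":43,"wh":{"tu":29,"z":75}},"g":[[48,84],{"iw":78,"qpq":11}],"jhn":29}
After op 7 (replace /g 29): {"fax":{"e":{"gba":94,"kut":51,"un":11},"hz":{"c":80,"p":49,"pnz":20},"vu":43,"wh":{"tu":29,"z":75}},"g":29,"jhn":29}
After op 8 (add /fax/kqc 57): {"fax":{"e":{"gba":94,"kut":51,"un":11},"hz":{"c":80,"p":49,"pnz":20},"kqc":57,"vu":43,"wh":{"tu":29,"z":75}},"g":29,"jhn":29}
After op 9 (replace /fax/wh/tu 40): {"fax":{"e":{"gba":94,"kut":51,"un":11},"hz":{"c":80,"p":49,"pnz":20},"kqc":57,"vu":43,"wh":{"tu":40,"z":75}},"g":29,"jhn":29}
After op 10 (add /fax/wh/a 15): {"fax":{"e":{"gba":94,"kut":51,"un":11},"hz":{"c":80,"p":49,"pnz":20},"kqc":57,"vu":43,"wh":{"a":15,"tu":40,"z":75}},"g":29,"jhn":29}
After op 11 (remove /fax/wh): {"fax":{"e":{"gba":94,"kut":51,"un":11},"hz":{"c":80,"p":49,"pnz":20},"kqc":57,"vu":43},"g":29,"jhn":29}
After op 12 (add /vu 54): {"fax":{"e":{"gba":94,"kut":51,"un":11},"hz":{"c":80,"p":49,"pnz":20},"kqc":57,"vu":43},"g":29,"jhn":29,"vu":54}
After op 13 (replace /fax/hz/p 36): {"fax":{"e":{"gba":94,"kut":51,"un":11},"hz":{"c":80,"p":36,"pnz":20},"kqc":57,"vu":43},"g":29,"jhn":29,"vu":54}
After op 14 (replace /jhn 33): {"fax":{"e":{"gba":94,"kut":51,"un":11},"hz":{"c":80,"p":36,"pnz":20},"kqc":57,"vu":43},"g":29,"jhn":33,"vu":54}
After op 15 (add /fax/urq 43): {"fax":{"e":{"gba":94,"kut":51,"un":11},"hz":{"c":80,"p":36,"pnz":20},"kqc":57,"urq":43,"vu":43},"g":29,"jhn":33,"vu":54}
After op 16 (remove /fax/urq): {"fax":{"e":{"gba":94,"kut":51,"un":11},"hz":{"c":80,"p":36,"pnz":20},"kqc":57,"vu":43},"g":29,"jhn":33,"vu":54}
After op 17 (replace /fax/hz/p 70): {"fax":{"e":{"gba":94,"kut":51,"un":11},"hz":{"c":80,"p":70,"pnz":20},"kqc":57,"vu":43},"g":29,"jhn":33,"vu":54}
After op 18 (replace /fax/hz/pnz 13): {"fax":{"e":{"gba":94,"kut":51,"un":11},"hz":{"c":80,"p":70,"pnz":13},"kqc":57,"vu":43},"g":29,"jhn":33,"vu":54}
After op 19 (add /vu 77): {"fax":{"e":{"gba":94,"kut":51,"un":11},"hz":{"c":80,"p":70,"pnz":13},"kqc":57,"vu":43},"g":29,"jhn":33,"vu":77}
After op 20 (remove /fax/e): {"fax":{"hz":{"c":80,"p":70,"pnz":13},"kqc":57,"vu":43},"g":29,"jhn":33,"vu":77}
After op 21 (remove /fax/hz/pnz): {"fax":{"hz":{"c":80,"p":70},"kqc":57,"vu":43},"g":29,"jhn":33,"vu":77}
After op 22 (add /baz 5): {"baz":5,"fax":{"hz":{"c":80,"p":70},"kqc":57,"vu":43},"g":29,"jhn":33,"vu":77}
After op 23 (remove /jhn): {"baz":5,"fax":{"hz":{"c":80,"p":70},"kqc":57,"vu":43},"g":29,"vu":77}

Answer: {"baz":5,"fax":{"hz":{"c":80,"p":70},"kqc":57,"vu":43},"g":29,"vu":77}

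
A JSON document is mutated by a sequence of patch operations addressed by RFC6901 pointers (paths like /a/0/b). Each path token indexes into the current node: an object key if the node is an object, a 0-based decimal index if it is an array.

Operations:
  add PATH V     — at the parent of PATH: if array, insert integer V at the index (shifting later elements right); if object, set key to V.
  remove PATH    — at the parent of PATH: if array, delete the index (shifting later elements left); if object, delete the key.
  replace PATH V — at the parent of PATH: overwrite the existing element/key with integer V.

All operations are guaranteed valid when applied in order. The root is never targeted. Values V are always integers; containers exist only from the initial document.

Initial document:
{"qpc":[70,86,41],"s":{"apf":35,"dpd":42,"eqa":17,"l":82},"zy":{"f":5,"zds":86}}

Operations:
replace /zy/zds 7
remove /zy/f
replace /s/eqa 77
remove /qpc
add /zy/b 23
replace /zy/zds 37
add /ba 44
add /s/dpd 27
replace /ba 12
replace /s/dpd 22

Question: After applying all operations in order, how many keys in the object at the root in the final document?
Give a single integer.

Answer: 3

Derivation:
After op 1 (replace /zy/zds 7): {"qpc":[70,86,41],"s":{"apf":35,"dpd":42,"eqa":17,"l":82},"zy":{"f":5,"zds":7}}
After op 2 (remove /zy/f): {"qpc":[70,86,41],"s":{"apf":35,"dpd":42,"eqa":17,"l":82},"zy":{"zds":7}}
After op 3 (replace /s/eqa 77): {"qpc":[70,86,41],"s":{"apf":35,"dpd":42,"eqa":77,"l":82},"zy":{"zds":7}}
After op 4 (remove /qpc): {"s":{"apf":35,"dpd":42,"eqa":77,"l":82},"zy":{"zds":7}}
After op 5 (add /zy/b 23): {"s":{"apf":35,"dpd":42,"eqa":77,"l":82},"zy":{"b":23,"zds":7}}
After op 6 (replace /zy/zds 37): {"s":{"apf":35,"dpd":42,"eqa":77,"l":82},"zy":{"b":23,"zds":37}}
After op 7 (add /ba 44): {"ba":44,"s":{"apf":35,"dpd":42,"eqa":77,"l":82},"zy":{"b":23,"zds":37}}
After op 8 (add /s/dpd 27): {"ba":44,"s":{"apf":35,"dpd":27,"eqa":77,"l":82},"zy":{"b":23,"zds":37}}
After op 9 (replace /ba 12): {"ba":12,"s":{"apf":35,"dpd":27,"eqa":77,"l":82},"zy":{"b":23,"zds":37}}
After op 10 (replace /s/dpd 22): {"ba":12,"s":{"apf":35,"dpd":22,"eqa":77,"l":82},"zy":{"b":23,"zds":37}}
Size at the root: 3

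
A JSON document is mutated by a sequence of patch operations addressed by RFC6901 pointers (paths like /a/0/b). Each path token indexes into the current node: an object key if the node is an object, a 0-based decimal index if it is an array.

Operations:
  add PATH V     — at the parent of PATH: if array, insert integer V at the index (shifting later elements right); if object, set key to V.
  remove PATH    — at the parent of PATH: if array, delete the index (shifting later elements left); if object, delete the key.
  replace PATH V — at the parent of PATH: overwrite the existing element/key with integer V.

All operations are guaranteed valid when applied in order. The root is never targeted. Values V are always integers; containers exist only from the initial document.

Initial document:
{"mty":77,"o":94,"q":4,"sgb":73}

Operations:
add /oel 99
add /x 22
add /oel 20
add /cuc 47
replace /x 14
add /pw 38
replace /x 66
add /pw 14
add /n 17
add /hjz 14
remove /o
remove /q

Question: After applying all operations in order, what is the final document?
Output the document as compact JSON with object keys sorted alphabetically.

After op 1 (add /oel 99): {"mty":77,"o":94,"oel":99,"q":4,"sgb":73}
After op 2 (add /x 22): {"mty":77,"o":94,"oel":99,"q":4,"sgb":73,"x":22}
After op 3 (add /oel 20): {"mty":77,"o":94,"oel":20,"q":4,"sgb":73,"x":22}
After op 4 (add /cuc 47): {"cuc":47,"mty":77,"o":94,"oel":20,"q":4,"sgb":73,"x":22}
After op 5 (replace /x 14): {"cuc":47,"mty":77,"o":94,"oel":20,"q":4,"sgb":73,"x":14}
After op 6 (add /pw 38): {"cuc":47,"mty":77,"o":94,"oel":20,"pw":38,"q":4,"sgb":73,"x":14}
After op 7 (replace /x 66): {"cuc":47,"mty":77,"o":94,"oel":20,"pw":38,"q":4,"sgb":73,"x":66}
After op 8 (add /pw 14): {"cuc":47,"mty":77,"o":94,"oel":20,"pw":14,"q":4,"sgb":73,"x":66}
After op 9 (add /n 17): {"cuc":47,"mty":77,"n":17,"o":94,"oel":20,"pw":14,"q":4,"sgb":73,"x":66}
After op 10 (add /hjz 14): {"cuc":47,"hjz":14,"mty":77,"n":17,"o":94,"oel":20,"pw":14,"q":4,"sgb":73,"x":66}
After op 11 (remove /o): {"cuc":47,"hjz":14,"mty":77,"n":17,"oel":20,"pw":14,"q":4,"sgb":73,"x":66}
After op 12 (remove /q): {"cuc":47,"hjz":14,"mty":77,"n":17,"oel":20,"pw":14,"sgb":73,"x":66}

Answer: {"cuc":47,"hjz":14,"mty":77,"n":17,"oel":20,"pw":14,"sgb":73,"x":66}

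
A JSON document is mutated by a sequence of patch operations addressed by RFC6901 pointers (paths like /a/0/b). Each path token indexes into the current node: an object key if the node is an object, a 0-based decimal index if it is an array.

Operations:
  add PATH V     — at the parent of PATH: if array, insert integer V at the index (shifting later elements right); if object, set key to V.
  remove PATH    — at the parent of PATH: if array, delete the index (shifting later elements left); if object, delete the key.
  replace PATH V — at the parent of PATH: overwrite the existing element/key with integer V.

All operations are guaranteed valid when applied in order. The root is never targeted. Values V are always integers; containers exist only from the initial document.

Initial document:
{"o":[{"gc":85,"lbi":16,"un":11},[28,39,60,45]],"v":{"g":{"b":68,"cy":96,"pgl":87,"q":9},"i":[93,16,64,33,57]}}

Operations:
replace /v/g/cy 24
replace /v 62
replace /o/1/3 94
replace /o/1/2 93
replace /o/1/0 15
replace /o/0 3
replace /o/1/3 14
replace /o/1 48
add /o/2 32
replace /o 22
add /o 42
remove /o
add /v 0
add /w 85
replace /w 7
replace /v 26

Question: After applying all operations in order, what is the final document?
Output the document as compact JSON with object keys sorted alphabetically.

Answer: {"v":26,"w":7}

Derivation:
After op 1 (replace /v/g/cy 24): {"o":[{"gc":85,"lbi":16,"un":11},[28,39,60,45]],"v":{"g":{"b":68,"cy":24,"pgl":87,"q":9},"i":[93,16,64,33,57]}}
After op 2 (replace /v 62): {"o":[{"gc":85,"lbi":16,"un":11},[28,39,60,45]],"v":62}
After op 3 (replace /o/1/3 94): {"o":[{"gc":85,"lbi":16,"un":11},[28,39,60,94]],"v":62}
After op 4 (replace /o/1/2 93): {"o":[{"gc":85,"lbi":16,"un":11},[28,39,93,94]],"v":62}
After op 5 (replace /o/1/0 15): {"o":[{"gc":85,"lbi":16,"un":11},[15,39,93,94]],"v":62}
After op 6 (replace /o/0 3): {"o":[3,[15,39,93,94]],"v":62}
After op 7 (replace /o/1/3 14): {"o":[3,[15,39,93,14]],"v":62}
After op 8 (replace /o/1 48): {"o":[3,48],"v":62}
After op 9 (add /o/2 32): {"o":[3,48,32],"v":62}
After op 10 (replace /o 22): {"o":22,"v":62}
After op 11 (add /o 42): {"o":42,"v":62}
After op 12 (remove /o): {"v":62}
After op 13 (add /v 0): {"v":0}
After op 14 (add /w 85): {"v":0,"w":85}
After op 15 (replace /w 7): {"v":0,"w":7}
After op 16 (replace /v 26): {"v":26,"w":7}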